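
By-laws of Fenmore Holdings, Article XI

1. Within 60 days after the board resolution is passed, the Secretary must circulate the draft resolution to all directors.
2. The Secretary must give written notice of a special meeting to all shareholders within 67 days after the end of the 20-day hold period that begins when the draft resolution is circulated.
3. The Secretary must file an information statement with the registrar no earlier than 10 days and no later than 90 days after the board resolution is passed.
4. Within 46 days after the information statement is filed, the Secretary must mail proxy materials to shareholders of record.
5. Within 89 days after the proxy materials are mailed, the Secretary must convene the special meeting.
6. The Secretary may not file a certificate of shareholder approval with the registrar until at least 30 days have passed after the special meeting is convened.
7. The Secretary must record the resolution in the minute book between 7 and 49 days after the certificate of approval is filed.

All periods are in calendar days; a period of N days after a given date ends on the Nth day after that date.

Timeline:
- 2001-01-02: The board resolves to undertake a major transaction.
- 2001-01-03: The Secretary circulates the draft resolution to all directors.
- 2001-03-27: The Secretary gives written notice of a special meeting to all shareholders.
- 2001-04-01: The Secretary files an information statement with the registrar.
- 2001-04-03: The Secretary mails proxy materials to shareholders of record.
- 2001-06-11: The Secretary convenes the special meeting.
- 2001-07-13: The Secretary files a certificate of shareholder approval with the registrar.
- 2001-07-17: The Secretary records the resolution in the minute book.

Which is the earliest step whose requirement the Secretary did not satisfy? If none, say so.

Step 7

Step 1 — counting 60 days from 2001-01-02 (when the board resolution is passed) gives a deadline of 2001-03-03; completed 2001-01-03, before the deadline.
Step 2 — counting 67 days from 2001-01-23 (end of the 20-day hold period, which began when the draft resolution is circulated on 2001-01-03) gives a deadline of 2001-03-31; done 2001-03-27 — timely.
Step 3 — 10 and 90 days from 2001-01-02 (when the board resolution is passed) are 2001-01-12 and 2001-04-02 respectively; done 2001-04-01 — within the window.
Step 4 — counting 46 days from 2001-04-01 (when the information statement is filed) gives a deadline of 2001-05-17; completed 2001-04-03, before the deadline.
Step 5 — counting 89 days from 2001-04-03 (when the proxy materials are mailed) gives a deadline of 2001-07-01; completed 2001-06-11, before the deadline.
Step 6 — must wait 30 days from 2001-06-11 (when the special meeting is convened), so not before 2001-07-11; 2001-07-13 is on or after that date.
Step 7 — 7 and 49 days from 2001-07-13 (when the certificate of approval is filed) are 2001-07-20 and 2001-08-31 respectively; done 2001-07-17 — 3 days before the window opened.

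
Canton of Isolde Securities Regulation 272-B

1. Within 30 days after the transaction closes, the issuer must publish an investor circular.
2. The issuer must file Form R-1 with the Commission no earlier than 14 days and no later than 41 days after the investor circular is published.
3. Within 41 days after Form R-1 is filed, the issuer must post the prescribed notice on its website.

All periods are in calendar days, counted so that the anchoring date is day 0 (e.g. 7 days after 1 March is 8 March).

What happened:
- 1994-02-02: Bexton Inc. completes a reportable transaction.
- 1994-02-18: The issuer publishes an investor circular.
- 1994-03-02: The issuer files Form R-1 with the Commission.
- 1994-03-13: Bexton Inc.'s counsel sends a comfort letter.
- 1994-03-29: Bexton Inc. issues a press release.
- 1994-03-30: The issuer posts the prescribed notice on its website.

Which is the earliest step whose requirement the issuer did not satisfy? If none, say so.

Step 2

Step 1: 30 days after 1994-02-02 (when the transaction closes) is 1994-03-04; done 1994-02-18 — timely.
Step 2: the window is 14–41 days after 1994-02-18 (when the investor circular is published), so 1994-03-04 through 1994-03-31; done 1994-03-02 — 2 days before the window opened.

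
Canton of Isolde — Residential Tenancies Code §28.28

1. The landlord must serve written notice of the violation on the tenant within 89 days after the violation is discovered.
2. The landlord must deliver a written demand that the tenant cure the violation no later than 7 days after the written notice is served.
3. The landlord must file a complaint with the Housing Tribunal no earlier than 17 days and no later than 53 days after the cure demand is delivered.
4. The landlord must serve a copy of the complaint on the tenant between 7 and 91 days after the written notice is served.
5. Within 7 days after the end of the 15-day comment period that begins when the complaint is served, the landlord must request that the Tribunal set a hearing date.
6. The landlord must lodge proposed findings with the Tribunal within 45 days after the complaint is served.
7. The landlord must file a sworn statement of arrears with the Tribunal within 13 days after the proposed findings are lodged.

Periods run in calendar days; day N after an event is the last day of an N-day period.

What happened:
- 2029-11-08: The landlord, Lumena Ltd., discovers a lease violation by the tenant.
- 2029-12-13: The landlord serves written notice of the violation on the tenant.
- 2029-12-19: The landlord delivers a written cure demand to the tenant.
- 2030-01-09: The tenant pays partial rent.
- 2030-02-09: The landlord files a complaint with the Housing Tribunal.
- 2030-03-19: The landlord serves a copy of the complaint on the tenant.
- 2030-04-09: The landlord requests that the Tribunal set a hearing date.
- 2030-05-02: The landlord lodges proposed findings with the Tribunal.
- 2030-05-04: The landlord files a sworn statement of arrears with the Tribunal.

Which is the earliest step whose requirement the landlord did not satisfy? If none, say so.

(1) due by 2029-11-08 + 89 days = 2030-02-05; 2029-12-13 is within that limit.
(2) due by 2029-12-13 + 7 days = 2029-12-20; 2029-12-19 is within that limit.
(3) the permitted window runs from 2029-12-19 + 17 = 2030-01-05 to 2029-12-19 + 53 = 2030-02-10; 2030-02-09 falls inside that range.
(4) the permitted window runs from 2029-12-13 + 7 = 2029-12-20 to 2029-12-13 + 91 = 2030-03-14; 2030-03-19 is 5 days past the end of the window.

Step 4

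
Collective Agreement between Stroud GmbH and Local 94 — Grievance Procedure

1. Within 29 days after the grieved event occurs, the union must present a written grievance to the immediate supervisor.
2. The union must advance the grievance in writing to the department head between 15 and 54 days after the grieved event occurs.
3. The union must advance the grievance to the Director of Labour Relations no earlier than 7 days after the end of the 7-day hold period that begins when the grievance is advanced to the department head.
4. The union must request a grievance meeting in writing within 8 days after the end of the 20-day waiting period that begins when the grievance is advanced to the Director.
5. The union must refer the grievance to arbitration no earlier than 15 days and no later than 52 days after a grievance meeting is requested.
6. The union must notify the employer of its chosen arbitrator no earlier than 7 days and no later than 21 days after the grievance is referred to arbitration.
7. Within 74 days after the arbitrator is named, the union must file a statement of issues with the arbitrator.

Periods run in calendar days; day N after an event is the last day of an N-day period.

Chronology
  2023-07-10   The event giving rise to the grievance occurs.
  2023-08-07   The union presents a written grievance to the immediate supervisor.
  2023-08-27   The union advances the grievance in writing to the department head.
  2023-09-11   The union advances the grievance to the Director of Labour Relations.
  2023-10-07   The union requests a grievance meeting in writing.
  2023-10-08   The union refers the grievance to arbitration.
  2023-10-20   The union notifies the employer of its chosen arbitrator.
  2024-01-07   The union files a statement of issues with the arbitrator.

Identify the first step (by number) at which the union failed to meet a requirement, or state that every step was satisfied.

Step 1: 29 days after 2023-07-10 (when the grieved event occurs) is 2023-08-08; done 2023-08-07 — timely.
Step 2: the window is 15–54 days after 2023-07-10 (when the grieved event occurs), so 2023-07-25 through 2023-09-02; 2023-08-27 falls inside that range.
Step 3: the earliest permitted date is 7 days after 2023-09-03 (end of the 7-day hold period, which began when the grievance is advanced to the department head on 2023-08-27), i.e. 2023-09-10; done 2023-09-11, after the minimum wait.
Step 4: 8 days after 2023-10-01 (end of the 20-day waiting period, which began when the grievance is advanced to the Director on 2023-09-11) is 2023-10-09; done 2023-10-07 — timely.
Step 5: the window is 15–52 days after 2023-10-07 (when a grievance meeting is requested), so 2023-10-22 through 2023-11-28; 2023-10-08 is 14 days too early.

Step 5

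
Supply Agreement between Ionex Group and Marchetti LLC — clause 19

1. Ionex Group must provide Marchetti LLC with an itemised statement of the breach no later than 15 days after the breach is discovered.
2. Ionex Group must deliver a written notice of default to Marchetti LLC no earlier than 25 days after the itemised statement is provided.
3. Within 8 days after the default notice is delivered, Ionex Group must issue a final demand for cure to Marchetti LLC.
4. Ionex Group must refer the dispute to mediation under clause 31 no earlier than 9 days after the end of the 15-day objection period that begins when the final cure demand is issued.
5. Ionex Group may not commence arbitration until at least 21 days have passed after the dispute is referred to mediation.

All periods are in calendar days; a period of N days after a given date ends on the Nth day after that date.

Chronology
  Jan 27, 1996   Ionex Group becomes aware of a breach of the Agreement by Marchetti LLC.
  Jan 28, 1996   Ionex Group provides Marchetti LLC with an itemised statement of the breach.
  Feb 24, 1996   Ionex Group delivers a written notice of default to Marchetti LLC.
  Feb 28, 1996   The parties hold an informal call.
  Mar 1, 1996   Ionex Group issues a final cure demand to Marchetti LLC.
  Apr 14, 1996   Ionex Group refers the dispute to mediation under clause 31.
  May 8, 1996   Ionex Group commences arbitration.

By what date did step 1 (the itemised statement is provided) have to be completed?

Step 1 runs from Jan 27, 1996, when the breach is discovered. 15 days after Jan 27, 1996 is Feb 11, 1996.

Feb 11, 1996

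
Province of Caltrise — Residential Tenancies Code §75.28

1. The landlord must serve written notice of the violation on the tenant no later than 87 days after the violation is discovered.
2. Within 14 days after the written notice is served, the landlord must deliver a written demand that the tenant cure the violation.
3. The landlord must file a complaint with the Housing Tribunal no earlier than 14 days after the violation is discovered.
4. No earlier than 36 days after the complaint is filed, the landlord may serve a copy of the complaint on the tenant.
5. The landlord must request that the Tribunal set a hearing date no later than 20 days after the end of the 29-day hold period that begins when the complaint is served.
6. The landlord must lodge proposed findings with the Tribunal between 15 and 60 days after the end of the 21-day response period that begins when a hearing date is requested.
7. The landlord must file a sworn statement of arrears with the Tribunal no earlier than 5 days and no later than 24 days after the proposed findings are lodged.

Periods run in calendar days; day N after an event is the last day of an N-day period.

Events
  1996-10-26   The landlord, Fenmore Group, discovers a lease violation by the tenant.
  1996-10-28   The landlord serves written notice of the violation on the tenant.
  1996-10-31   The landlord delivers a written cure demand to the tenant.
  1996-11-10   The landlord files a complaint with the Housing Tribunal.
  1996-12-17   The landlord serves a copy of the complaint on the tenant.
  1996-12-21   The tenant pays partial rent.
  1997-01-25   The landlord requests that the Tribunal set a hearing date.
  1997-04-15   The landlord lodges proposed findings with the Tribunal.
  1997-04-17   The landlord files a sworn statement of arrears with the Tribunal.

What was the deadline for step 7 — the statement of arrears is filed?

1997-05-09

Step 7 runs from 1997-04-15, when the proposed findings are lodged. The window is 5–24 days after 1997-04-15; it closes on 1997-05-09.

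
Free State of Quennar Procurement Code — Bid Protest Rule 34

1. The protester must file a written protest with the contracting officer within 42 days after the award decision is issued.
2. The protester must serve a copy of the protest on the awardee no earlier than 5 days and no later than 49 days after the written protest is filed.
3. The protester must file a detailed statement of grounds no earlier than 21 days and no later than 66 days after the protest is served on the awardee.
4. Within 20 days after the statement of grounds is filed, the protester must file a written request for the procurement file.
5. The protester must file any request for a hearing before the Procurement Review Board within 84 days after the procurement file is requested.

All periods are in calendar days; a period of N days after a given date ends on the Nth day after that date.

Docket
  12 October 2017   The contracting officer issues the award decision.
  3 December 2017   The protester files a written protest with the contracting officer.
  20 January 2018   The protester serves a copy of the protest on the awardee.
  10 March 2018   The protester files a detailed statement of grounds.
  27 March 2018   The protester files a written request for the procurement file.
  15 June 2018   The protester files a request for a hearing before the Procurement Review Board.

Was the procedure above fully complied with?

(1) due by 12 October 2017 + 42 days = 23 November 2017; done 3 December 2017 — 10 days late.

No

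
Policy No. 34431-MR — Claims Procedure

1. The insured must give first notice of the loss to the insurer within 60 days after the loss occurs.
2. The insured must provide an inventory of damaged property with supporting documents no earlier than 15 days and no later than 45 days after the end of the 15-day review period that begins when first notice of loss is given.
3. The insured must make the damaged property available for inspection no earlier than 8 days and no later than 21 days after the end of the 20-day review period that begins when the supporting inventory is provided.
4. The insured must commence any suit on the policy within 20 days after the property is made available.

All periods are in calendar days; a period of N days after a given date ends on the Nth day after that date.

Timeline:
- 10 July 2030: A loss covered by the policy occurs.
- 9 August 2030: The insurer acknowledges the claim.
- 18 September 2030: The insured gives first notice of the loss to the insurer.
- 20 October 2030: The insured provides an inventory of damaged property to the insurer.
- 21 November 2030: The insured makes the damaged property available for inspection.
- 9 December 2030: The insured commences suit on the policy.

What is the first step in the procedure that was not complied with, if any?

Step 1

Step 1 — counting 60 days from 10 July 2030 (when the loss occurs) gives a deadline of 8 September 2030; done 18 September 2030 — 10 days late.
Later steps need not be reached.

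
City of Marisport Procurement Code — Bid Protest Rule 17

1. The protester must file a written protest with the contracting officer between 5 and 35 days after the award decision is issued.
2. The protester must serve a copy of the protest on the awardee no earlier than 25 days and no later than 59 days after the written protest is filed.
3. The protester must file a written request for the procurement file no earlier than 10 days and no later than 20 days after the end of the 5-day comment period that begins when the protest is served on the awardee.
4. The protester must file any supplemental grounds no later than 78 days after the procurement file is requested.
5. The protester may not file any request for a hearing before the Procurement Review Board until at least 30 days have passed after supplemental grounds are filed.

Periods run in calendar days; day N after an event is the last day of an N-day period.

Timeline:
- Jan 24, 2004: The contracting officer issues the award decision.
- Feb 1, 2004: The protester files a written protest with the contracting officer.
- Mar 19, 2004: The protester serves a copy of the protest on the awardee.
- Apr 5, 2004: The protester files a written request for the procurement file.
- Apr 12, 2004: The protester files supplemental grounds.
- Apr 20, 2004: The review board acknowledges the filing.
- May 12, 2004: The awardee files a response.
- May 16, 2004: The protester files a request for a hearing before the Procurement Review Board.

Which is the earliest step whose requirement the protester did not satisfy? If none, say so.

Step 1: the window is 5–35 days after Jan 24, 2004 (when the award decision is issued), so Jan 29, 2004 through Feb 28, 2004; done Feb 1, 2004 — within the window.
Step 2: the window is 25–59 days after Feb 1, 2004 (when the written protest is filed), so Feb 26, 2004 through Mar 31, 2004; done Mar 19, 2004, which is between those dates.
Step 3: the window is 10–20 days after Mar 24, 2004 (end of the 5-day comment period, which began when the protest is served on the awardee on Mar 19, 2004), so Apr 3, 2004 through Apr 13, 2004; done Apr 5, 2004, which is between those dates.
Step 4: 78 days after Apr 5, 2004 (when the procurement file is requested) is Jun 22, 2004; done Apr 12, 2004 — timely.
Step 5: the earliest permitted date is 30 days after Apr 12, 2004 (when supplemental grounds are filed), i.e. May 12, 2004; done May 16, 2004, after the minimum wait.

None — every step was satisfied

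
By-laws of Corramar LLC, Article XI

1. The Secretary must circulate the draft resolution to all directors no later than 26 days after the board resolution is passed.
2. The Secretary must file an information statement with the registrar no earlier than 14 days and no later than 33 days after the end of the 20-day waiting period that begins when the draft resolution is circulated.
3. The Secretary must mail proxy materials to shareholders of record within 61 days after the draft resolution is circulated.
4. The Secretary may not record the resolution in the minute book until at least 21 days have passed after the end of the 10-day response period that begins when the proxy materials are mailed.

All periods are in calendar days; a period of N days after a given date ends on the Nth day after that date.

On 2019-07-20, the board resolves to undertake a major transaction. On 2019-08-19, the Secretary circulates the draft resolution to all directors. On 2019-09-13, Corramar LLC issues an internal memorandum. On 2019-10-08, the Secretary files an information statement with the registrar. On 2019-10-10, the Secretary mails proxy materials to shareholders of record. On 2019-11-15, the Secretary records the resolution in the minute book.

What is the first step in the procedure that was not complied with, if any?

Step 1

Step 1 — counting 26 days from 2019-07-20 (when the board resolution is passed) gives a deadline of 2019-08-15; 2019-08-19 misses that deadline by 4 days.
The analysis stops there.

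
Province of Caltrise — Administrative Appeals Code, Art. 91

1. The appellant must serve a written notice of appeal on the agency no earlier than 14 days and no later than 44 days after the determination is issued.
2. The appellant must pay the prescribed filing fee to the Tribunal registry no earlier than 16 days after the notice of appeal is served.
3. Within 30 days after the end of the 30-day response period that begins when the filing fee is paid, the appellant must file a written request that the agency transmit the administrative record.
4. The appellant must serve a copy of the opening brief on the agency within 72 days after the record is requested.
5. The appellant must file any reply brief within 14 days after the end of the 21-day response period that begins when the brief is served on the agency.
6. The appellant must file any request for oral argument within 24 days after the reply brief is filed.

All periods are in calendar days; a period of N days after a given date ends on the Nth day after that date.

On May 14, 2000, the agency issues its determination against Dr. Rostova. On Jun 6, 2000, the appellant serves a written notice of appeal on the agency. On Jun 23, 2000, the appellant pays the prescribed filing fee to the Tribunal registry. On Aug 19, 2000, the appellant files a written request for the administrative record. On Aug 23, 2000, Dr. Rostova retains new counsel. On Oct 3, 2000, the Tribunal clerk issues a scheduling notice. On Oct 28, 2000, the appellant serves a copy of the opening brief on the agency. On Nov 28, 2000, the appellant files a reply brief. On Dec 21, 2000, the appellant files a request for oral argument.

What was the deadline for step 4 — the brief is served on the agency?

Step 4 runs from Aug 19, 2000, when the record is requested. 72 days after Aug 19, 2000 is Oct 30, 2000.

Oct 30, 2000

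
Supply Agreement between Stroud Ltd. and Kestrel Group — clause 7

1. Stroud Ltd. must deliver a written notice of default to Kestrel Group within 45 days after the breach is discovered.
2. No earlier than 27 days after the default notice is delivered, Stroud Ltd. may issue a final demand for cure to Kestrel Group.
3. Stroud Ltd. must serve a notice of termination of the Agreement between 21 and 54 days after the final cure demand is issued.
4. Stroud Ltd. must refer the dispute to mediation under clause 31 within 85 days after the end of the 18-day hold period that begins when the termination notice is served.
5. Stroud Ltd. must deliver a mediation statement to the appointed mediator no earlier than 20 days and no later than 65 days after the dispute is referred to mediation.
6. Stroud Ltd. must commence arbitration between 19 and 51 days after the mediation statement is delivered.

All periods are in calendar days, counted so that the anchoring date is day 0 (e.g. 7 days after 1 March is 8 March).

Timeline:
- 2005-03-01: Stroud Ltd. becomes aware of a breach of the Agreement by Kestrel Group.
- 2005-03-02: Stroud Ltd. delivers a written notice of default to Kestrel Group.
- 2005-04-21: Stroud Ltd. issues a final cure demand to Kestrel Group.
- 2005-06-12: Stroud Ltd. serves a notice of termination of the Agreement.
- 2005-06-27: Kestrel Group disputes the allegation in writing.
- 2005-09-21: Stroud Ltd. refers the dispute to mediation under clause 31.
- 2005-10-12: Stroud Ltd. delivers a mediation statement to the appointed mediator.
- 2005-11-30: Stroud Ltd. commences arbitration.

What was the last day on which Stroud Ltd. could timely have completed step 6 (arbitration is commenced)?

Step 6 runs from 2005-10-12, when the mediation statement is delivered. The window is 19–51 days after 2005-10-12; it closes on 2005-12-02.

2005-12-02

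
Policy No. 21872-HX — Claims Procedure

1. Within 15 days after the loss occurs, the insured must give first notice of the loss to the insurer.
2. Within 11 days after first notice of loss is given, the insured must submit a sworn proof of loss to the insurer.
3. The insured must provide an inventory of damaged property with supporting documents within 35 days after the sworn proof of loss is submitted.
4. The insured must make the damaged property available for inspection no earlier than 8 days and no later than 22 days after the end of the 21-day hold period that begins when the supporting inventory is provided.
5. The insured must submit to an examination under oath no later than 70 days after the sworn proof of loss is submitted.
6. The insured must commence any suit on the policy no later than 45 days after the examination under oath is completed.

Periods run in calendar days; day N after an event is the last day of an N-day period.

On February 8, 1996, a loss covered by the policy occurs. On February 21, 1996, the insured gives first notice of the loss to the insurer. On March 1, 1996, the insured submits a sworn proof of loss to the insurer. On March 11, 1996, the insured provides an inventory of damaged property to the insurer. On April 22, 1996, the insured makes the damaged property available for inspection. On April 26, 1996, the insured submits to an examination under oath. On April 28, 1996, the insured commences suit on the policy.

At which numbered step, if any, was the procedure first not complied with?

Step 1 — counting 15 days from February 8, 1996 (when the loss occurs) gives a deadline of February 23, 1996; done February 21, 1996 — timely.
Step 2 — counting 11 days from February 21, 1996 (when first notice of loss is given) gives a deadline of March 3, 1996; completed March 1, 1996, before the deadline.
Step 3 — counting 35 days from March 1, 1996 (when the sworn proof of loss is submitted) gives a deadline of April 5, 1996; done March 11, 1996 — timely.
Step 4 — 8 and 22 days from April 1, 1996 (end of the 21-day hold period, which began when the supporting inventory is provided on March 11, 1996) are April 9, 1996 and April 23, 1996 respectively; done April 22, 1996, which is between those dates.
Step 5 — counting 70 days from March 1, 1996 (when the sworn proof of loss is submitted) gives a deadline of May 10, 1996; completed April 26, 1996, before the deadline.
Step 6 — counting 45 days from April 26, 1996 (when the examination under oath is completed) gives a deadline of June 10, 1996; April 28, 1996 is within that limit.

None — every step was satisfied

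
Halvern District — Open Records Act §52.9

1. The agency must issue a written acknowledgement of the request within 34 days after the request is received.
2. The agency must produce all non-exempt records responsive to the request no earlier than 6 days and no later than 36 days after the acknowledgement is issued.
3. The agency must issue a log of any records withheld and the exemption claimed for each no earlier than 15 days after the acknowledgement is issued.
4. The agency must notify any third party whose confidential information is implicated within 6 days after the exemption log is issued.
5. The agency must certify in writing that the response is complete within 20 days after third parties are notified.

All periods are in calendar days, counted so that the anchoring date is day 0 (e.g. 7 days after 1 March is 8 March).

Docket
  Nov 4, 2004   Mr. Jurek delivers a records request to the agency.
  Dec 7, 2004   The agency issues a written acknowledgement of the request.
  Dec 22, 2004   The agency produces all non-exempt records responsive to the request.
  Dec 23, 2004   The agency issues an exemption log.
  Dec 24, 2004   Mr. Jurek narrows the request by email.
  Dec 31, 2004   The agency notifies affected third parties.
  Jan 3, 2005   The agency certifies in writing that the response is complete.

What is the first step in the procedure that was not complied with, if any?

Step 4

Step 1 — counting 34 days from Nov 4, 2004 (when the request is received) gives a deadline of Dec 8, 2004; Dec 7, 2004 is within that limit.
Step 2 — 6 and 36 days from Dec 7, 2004 (when the acknowledgement is issued) are Dec 13, 2004 and Jan 12, 2005 respectively; done Dec 22, 2004 — within the window.
Step 3 — must wait 15 days from Dec 7, 2004 (when the acknowledgement is issued), so not before Dec 22, 2004; done Dec 23, 2004 — permitted.
Step 4 — counting 6 days from Dec 23, 2004 (when the exemption log is issued) gives a deadline of Dec 29, 2004; Dec 31, 2004 misses that deadline by 2 days.
Later steps need not be reached.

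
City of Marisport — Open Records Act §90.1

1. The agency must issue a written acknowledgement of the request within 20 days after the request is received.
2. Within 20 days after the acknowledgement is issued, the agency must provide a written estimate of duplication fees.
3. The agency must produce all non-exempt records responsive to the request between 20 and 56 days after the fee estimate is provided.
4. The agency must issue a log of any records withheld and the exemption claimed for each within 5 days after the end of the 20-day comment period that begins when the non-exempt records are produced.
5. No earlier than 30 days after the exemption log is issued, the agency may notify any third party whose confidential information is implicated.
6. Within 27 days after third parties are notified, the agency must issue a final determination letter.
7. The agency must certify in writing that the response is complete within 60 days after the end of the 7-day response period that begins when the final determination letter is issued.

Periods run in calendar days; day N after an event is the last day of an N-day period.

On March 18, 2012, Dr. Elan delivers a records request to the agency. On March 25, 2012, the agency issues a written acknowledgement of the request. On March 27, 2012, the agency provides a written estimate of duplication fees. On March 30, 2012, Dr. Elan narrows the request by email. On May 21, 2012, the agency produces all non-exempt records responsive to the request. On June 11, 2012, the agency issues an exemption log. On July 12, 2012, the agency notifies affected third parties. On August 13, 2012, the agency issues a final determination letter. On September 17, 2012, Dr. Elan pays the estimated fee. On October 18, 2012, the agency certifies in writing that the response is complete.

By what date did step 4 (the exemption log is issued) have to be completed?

June 15, 2012

The non-exempt records are produced on May 21, 2012; the 20-day comment period therefore ends June 10, 2012, and step 4 runs from that date. 5 days after June 10, 2012 is June 15, 2012.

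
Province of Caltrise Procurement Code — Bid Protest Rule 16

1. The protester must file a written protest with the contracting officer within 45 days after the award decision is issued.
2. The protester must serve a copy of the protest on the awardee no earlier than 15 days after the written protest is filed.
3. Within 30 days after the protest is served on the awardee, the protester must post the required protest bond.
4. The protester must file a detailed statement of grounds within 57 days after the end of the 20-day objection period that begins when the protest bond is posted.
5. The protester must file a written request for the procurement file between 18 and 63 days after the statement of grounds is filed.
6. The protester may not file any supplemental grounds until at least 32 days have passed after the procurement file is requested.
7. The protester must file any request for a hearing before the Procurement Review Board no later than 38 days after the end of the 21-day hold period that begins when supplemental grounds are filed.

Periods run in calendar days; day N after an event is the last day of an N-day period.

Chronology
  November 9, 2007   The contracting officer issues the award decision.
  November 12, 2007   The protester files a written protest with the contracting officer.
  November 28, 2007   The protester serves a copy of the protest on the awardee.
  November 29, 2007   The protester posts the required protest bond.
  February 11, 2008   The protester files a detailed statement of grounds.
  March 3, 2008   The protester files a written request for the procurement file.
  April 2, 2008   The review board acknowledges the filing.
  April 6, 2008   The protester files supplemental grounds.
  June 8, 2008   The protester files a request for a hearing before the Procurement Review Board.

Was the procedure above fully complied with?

(1) due by November 9, 2007 + 45 days = December 24, 2007; completed November 12, 2007, before the deadline.
(2) permitted from November 12, 2007 + 15 days = November 27, 2007 onward; done November 28, 2007, after the minimum wait.
(3) due by November 28, 2007 + 30 days = December 28, 2007; done November 29, 2007 — timely.
(4) due by December 19, 2007 + 57 days = February 14, 2008; completed February 11, 2008, before the deadline.
(5) the permitted window runs from February 11, 2008 + 18 = February 29, 2008 to February 11, 2008 + 63 = April 14, 2008; done March 3, 2008 — within the window.
(6) permitted from March 3, 2008 + 32 days = April 4, 2008 onward; April 6, 2008 is on or after that date.
(7) due by April 27, 2008 + 38 days = June 4, 2008; not done until June 8, 2008, 4 days after the deadline.
That is the first point of non-compliance.

No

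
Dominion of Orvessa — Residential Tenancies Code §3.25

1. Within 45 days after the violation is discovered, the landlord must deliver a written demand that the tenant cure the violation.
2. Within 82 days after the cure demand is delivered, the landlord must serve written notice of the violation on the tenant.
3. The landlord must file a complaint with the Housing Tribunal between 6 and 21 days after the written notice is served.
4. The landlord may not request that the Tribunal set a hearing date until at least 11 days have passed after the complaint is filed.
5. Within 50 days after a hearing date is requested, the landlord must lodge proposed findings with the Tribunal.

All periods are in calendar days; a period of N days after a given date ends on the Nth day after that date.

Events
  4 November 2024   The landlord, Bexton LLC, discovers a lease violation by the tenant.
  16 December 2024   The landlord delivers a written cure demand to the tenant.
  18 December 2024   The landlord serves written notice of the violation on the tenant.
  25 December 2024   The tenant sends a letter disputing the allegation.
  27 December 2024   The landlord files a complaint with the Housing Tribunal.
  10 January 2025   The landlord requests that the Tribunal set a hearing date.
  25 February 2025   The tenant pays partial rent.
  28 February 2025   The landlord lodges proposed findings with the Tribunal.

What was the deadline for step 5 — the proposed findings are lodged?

1 March 2025

Step 5 runs from 10 January 2025, when a hearing date is requested. 50 days after 10 January 2025 is 1 March 2025.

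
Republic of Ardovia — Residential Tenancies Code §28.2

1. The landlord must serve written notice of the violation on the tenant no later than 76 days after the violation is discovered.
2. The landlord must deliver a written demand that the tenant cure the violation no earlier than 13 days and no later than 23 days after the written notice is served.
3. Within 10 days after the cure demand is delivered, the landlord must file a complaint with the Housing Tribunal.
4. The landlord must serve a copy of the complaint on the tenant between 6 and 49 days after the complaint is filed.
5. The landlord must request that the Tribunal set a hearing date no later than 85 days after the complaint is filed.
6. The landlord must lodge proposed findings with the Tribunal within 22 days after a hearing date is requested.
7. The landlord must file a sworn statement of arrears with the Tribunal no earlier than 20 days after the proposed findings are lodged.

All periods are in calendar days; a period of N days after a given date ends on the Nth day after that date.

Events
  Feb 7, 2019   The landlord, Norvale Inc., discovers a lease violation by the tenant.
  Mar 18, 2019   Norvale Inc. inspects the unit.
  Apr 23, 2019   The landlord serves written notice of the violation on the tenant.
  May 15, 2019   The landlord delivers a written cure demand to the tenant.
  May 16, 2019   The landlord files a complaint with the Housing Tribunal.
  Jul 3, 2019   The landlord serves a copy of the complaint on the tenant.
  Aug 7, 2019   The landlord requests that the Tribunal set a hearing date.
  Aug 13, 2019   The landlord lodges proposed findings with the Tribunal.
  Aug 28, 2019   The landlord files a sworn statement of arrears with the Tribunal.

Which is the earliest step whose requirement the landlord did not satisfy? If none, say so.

Step 7

(1) due by Feb 7, 2019 + 76 days = Apr 24, 2019; completed Apr 23, 2019, before the deadline.
(2) the permitted window runs from Apr 23, 2019 + 13 = May 6, 2019 to Apr 23, 2019 + 23 = May 16, 2019; done May 15, 2019, which is between those dates.
(3) due by May 15, 2019 + 10 days = May 25, 2019; done May 16, 2019 — timely.
(4) the permitted window runs from May 16, 2019 + 6 = May 22, 2019 to May 16, 2019 + 49 = Jul 4, 2019; Jul 3, 2019 falls inside that range.
(5) due by May 16, 2019 + 85 days = Aug 9, 2019; completed Aug 7, 2019, before the deadline.
(6) due by Aug 7, 2019 + 22 days = Aug 29, 2019; done Aug 13, 2019 — timely.
(7) permitted from Aug 13, 2019 + 20 days = Sep 2, 2019 onward; done Aug 28, 2019 — 5 days too early.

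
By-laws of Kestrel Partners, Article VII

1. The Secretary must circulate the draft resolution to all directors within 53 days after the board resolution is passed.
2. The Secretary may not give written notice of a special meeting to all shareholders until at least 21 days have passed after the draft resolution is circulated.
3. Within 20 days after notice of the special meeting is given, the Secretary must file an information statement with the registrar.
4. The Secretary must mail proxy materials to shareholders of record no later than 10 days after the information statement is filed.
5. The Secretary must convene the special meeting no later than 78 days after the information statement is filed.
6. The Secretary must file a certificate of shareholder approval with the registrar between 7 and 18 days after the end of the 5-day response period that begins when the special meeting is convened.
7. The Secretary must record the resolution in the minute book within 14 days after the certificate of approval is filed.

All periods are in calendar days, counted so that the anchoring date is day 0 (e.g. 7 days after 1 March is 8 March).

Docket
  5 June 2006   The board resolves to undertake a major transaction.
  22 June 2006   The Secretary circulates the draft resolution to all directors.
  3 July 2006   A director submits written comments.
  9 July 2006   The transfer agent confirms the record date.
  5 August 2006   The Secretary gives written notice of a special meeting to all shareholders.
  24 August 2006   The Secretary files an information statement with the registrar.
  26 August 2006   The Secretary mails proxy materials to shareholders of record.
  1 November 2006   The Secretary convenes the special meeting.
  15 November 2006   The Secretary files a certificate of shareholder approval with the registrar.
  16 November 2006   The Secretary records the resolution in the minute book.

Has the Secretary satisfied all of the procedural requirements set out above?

Yes

(1) due by 5 June 2006 + 53 days = 28 July 2006; done 22 June 2006 — timely.
(2) permitted from 22 June 2006 + 21 days = 13 July 2006 onward; done 5 August 2006 — permitted.
(3) due by 5 August 2006 + 20 days = 25 August 2006; 24 August 2006 is within that limit.
(4) due by 24 August 2006 + 10 days = 3 September 2006; completed 26 August 2006, before the deadline.
(5) due by 24 August 2006 + 78 days = 10 November 2006; done 1 November 2006 — timely.
(6) the permitted window runs from 6 November 2006 + 7 = 13 November 2006 to 6 November 2006 + 18 = 24 November 2006; done 15 November 2006 — within the window.
(7) due by 15 November 2006 + 14 days = 29 November 2006; done 16 November 2006 — timely.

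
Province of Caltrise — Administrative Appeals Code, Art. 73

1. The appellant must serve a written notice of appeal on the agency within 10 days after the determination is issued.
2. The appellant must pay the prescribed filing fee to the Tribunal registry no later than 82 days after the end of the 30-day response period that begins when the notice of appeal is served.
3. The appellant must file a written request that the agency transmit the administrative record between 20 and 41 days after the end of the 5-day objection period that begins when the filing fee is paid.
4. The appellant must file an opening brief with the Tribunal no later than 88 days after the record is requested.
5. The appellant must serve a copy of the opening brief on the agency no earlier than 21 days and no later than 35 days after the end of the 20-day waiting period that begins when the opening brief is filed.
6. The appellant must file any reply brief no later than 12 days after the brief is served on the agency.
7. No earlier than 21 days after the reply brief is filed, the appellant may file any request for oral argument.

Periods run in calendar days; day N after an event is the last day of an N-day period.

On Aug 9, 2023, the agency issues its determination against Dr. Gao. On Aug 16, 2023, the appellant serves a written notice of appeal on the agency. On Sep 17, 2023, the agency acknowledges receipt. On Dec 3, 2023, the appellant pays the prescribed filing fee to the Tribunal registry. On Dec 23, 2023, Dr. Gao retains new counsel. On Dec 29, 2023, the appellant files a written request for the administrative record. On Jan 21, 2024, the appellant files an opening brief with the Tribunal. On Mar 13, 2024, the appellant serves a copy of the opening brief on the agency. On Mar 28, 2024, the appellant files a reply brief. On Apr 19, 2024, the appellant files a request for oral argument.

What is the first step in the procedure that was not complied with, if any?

Step 1: 10 days after Aug 9, 2023 (when the determination is issued) is Aug 19, 2023; completed Aug 16, 2023, before the deadline.
Step 2: 82 days after Sep 15, 2023 (end of the 30-day response period, which began when the notice of appeal is served on Aug 16, 2023) is Dec 6, 2023; completed Dec 3, 2023, before the deadline.
Step 3: the window is 20–41 days after Dec 8, 2023 (end of the 5-day objection period, which began when the filing fee is paid on Dec 3, 2023), so Dec 28, 2023 through Jan 18, 2024; Dec 29, 2023 falls inside that range.
Step 4: 88 days after Dec 29, 2023 (when the record is requested) is Mar 26, 2024; Jan 21, 2024 is within that limit.
Step 5: the window is 21–35 days after Feb 10, 2024 (end of the 20-day waiting period, which began when the opening brief is filed on Jan 21, 2024), so Mar 2, 2024 through Mar 16, 2024; done Mar 13, 2024, which is between those dates.
Step 6: 12 days after Mar 13, 2024 (when the brief is served on the agency) is Mar 25, 2024; not done until Mar 28, 2024, 3 days after the deadline.

Step 6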